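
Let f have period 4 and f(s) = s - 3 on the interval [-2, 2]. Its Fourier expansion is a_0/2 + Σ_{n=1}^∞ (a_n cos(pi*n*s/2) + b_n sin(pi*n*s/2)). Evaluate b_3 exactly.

4/(3*pi)

b_3 = 1/2 ∫_{-2}^{2} f(s) sin(3*pi*s/2) ds.
Integrating by parts (boundary term plus one more integral), an antiderivative of (s - 3) sin(3*pi*s/2) is -2*s*cos(3*pi*s/2)/(3*pi) + 4*sin(3*pi*s/2)/(9*pi**2) + 2*cos(3*pi*s/2)/pi; evaluating from -2 to 2: ∫_{-2}^{2} (s - 3) sin(3*pi*s/2) ds = (-2/(3*pi)) - (-10/(3*pi)) = 8/(3*pi).
Hence b_3 = (1/2)·(8/(3*pi)) = 4/(3*pi).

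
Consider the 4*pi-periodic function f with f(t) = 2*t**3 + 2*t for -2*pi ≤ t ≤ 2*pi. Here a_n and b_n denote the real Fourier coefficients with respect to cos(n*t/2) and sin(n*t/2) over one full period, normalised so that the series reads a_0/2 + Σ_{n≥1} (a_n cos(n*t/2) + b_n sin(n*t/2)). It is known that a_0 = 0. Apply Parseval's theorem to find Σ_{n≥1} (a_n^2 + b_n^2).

Parseval: a_0^2/2 + Σ_{n≥1} (a_n^2+b_n^2) = (1/(2*pi)) ∫_{-2*pi}^{2*pi} f(t)^2 dt = 32*pi**2*(35 + 168*pi**2 + 240*pi**4)/105.
Subtract a_0^2/2 = 0: Σ (a_n^2+b_n^2) = 32*pi**2*(35 + 168*pi**2 + 240*pi**4)/105.

32*pi**2*(35 + 168*pi**2 + 240*pi**4)/105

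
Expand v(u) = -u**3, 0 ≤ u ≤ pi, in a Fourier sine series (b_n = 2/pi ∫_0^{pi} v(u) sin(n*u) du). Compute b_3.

b_3 = 2/pi ∫_0^{pi} (-u**3) sin(3*u) du.
Integrating by parts three times (tabular method), an antiderivative of (-u**3) sin(3*u) is u**3*cos(3*u)/3 - u**2*sin(3*u)/3 - 2*u*cos(3*u)/9 + 2*sin(3*u)/27; evaluating from 0 to pi: ∫_{0}^{pi} (-u**3) sin(3*u) du = (pi*(2 - 3*pi**2)/9) - (0) = pi*(2 - 3*pi**2)/9.
Hence b_3 = (2/pi)·(pi*(2 - 3*pi**2)/9) = 4/9 - 2*pi**2/3.

4/9 - 2*pi**2/3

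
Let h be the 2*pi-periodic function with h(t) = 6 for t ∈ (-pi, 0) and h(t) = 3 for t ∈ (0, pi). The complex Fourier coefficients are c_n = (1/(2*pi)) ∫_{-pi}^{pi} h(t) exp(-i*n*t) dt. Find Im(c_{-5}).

-3/(5*pi)

Since h is real-valued, Im(c_{-5}) = -(1/(2*pi)) ∫_{-pi}^{pi} h(t) sin(-5*t) dt = b_{5}/2.
Split the integral at the breakpoints.
Directly, an antiderivative of (6) sin(-5*t) is 6*cos(5*t)/5; evaluating from -pi to 0: ∫_{-pi}^{0} (6) sin(-5*t) dt = (6/5) - (-6/5) = 12/5.
Directly, an antiderivative of (3) sin(-5*t) is 3*cos(5*t)/5; evaluating from 0 to pi: ∫_{0}^{pi} (3) sin(-5*t) dt = (-3/5) - (3/5) = -6/5.
So ∫_{-pi}^{pi} h(t) sin(-5*t) dt = 6/5.
Hence Im(c_{-5}) = (-1/(2*pi))·(6/5) = -3/(5*pi).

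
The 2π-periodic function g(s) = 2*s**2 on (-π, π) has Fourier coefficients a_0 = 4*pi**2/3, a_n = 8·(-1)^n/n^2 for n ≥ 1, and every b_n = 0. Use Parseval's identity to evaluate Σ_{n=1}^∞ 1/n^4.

pi**4/90

Parseval: a_0^2/2 + Σ a_n^2 = (1/π) ∫_{-π}^{π} g(s)^2 ds = 8*pi**4/5.
Subtract a_0^2/2 = 8*pi**4/9: Σ a_n^2 = 32*pi**4/45.
Since a_n^2 = 64/n^4, Σ 1/n^4 = pi**4/90.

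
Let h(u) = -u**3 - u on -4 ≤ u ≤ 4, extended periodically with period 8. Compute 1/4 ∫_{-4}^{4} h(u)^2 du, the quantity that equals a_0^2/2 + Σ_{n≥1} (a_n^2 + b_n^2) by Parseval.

1/4 ∫_{-4}^{4} h(u)^2 du = 1/4 · (582016/105) = 145504/105.

145504/105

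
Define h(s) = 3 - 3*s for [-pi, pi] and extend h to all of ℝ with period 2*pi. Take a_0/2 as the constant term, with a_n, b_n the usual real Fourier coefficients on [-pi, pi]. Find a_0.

a_0 = 1/pi ∫_{-pi}^{pi} h(s) ds = 1/pi · (6*pi) = 6.

6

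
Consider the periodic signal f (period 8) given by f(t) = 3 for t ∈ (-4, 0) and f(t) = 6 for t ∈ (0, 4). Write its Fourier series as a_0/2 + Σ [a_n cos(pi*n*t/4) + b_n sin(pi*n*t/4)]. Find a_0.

9

a_0 = 1/4 ∫_{-4}^{4} f(t) dt = 1/4 · (36) = 9.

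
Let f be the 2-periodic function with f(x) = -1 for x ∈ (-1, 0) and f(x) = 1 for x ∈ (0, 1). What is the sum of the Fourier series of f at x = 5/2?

x = 5/2 differs from x = 1/2 by 1 full period(s), and the series is 2-periodic.
f is continuous at x = 1/2 with value 1, so the series converges to 1 there.

1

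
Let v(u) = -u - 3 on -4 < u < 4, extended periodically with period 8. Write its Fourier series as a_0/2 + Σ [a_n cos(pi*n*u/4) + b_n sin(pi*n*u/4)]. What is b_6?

4/(3*pi)

b_6 = 1/4 ∫_{-4}^{4} v(u) sin(3*pi*u/2) du.
Integrating by parts (boundary term plus one more integral), an antiderivative of (-u - 3) sin(3*pi*u/2) is 2*u*cos(3*pi*u/2)/(3*pi) - 4*sin(3*pi*u/2)/(9*pi**2) + 2*cos(3*pi*u/2)/pi; evaluating from -4 to 4: ∫_{-4}^{4} (-u - 3) sin(3*pi*u/2) du = (14/(3*pi)) - (-2/(3*pi)) = 16/(3*pi).
Hence b_6 = (1/4)·(16/(3*pi)) = 4/(3*pi).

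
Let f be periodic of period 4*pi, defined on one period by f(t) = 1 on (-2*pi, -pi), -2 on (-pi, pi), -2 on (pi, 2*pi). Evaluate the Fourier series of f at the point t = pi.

f is continuous at t = pi with value -2, so the series converges to -2 there.

-2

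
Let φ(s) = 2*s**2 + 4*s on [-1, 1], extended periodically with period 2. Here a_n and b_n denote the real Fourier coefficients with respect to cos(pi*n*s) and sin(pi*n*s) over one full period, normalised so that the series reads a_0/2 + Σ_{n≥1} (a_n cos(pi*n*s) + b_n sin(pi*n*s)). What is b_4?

-2/pi

b_4 = ∫_{-1}^{1} φ(s) sin(4*pi*s) ds.
Integrating by parts twice (tabular method), an antiderivative of (2*s**2 + 4*s) sin(4*pi*s) is -s**2*cos(4*pi*s)/(2*pi) + s*sin(4*pi*s)/(4*pi**2) - s*cos(4*pi*s)/pi + sin(4*pi*s)/(4*pi**2) + cos(4*pi*s)/(16*pi**3); evaluating from -1 to 1: ∫_{-1}^{1} (2*s**2 + 4*s) sin(4*pi*s) ds = ((1 - 24*pi**2)/(16*pi**3)) - ((1 + 8*pi**2)/(16*pi**3)) = -2/pi.
Hence b_4 = -2/pi.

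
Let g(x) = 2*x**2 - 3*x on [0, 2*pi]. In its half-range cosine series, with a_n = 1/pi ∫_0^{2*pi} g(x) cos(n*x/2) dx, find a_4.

a_4 = 1/pi ∫_0^{2*pi} (2*x**2 - 3*x) cos(2*x) dx.
Integrating by parts twice (tabular method), an antiderivative of (2*x**2 - 3*x) cos(2*x) is x**2*sin(2*x) - 3*x*sin(2*x)/2 + x*cos(2*x) - sin(2*x)/2 - 3*cos(2*x)/4; evaluating from 0 to 2*pi: ∫_{0}^{2*pi} (2*x**2 - 3*x) cos(2*x) dx = (-3/4 + 2*pi) - (-3/4) = 2*pi.
Hence a_4 = (1/pi)·(2*pi) = 2.

2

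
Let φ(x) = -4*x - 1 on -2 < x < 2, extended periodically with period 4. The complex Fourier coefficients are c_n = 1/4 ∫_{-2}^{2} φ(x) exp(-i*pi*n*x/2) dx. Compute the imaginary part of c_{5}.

Since φ is real-valued, Im(c_{5}) = -1/4 ∫_{-2}^{2} φ(x) sin(5*pi*x/2) dx = -b_{5}/2.
Integrating by parts (boundary term plus one more integral), an antiderivative of (-4*x - 1) sin(5*pi*x/2) is 8*x*cos(5*pi*x/2)/(5*pi) - 16*sin(5*pi*x/2)/(25*pi**2) + 2*cos(5*pi*x/2)/(5*pi); evaluating from -2 to 2: ∫_{-2}^{2} (-4*x - 1) sin(5*pi*x/2) dx = (-18/(5*pi)) - (14/(5*pi)) = -32/(5*pi).
Hence Im(c_{5}) = (-1/4)·(-32/(5*pi)) = 8/(5*pi).

8/(5*pi)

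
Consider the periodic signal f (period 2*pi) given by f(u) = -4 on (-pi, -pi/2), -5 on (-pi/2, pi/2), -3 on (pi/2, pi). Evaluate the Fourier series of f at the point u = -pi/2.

-9/2

At u = -pi/2 the one-sided limits are f(-pi/2^-) = -4 and f(-pi/2^+) = -5.
By Dirichlet's theorem the series converges to their average, [(-4) + (-5)]/2 = -9/2.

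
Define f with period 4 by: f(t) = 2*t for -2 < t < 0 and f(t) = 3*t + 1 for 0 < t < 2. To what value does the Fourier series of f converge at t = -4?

1/2

t = -4 differs from t = 0 by -1 full period(s), and the series is 4-periodic.
At t = 0 the one-sided limits are f(0^-) = 0 and f(0^+) = 1.
By Dirichlet's theorem the series converges to their average, [(0) + (1)]/2 = 1/2.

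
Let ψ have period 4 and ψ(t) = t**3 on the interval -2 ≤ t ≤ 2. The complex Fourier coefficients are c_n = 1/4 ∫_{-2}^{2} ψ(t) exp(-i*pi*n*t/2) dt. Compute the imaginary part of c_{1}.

Since ψ is real-valued, Im(c_{1}) = -1/4 ∫_{-2}^{2} ψ(t) sin(pi*t/2) dt = -b_{1}/2.
ψ is odd and sin(pi*t/2) is odd, so the integrand is even: ∫_{-2}^{2} ψ(t) sin(pi*t/2) dt = 2∫_0^{2} ψ(t) sin(pi*t/2) dt.
Integrating by parts three times (tabular method), an antiderivative of (t**3) sin(pi*t/2) is -2*t**3*cos(pi*t/2)/pi + 12*t**2*sin(pi*t/2)/pi**2 + 48*t*cos(pi*t/2)/pi**3 - 96*sin(pi*t/2)/pi**4; evaluating from 0 to 2: ∫_{0}^{2} (t**3) sin(pi*t/2) dt = (-96/pi**3 + 16/pi) - (0) = -96/pi**3 + 16/pi.
So ∫_{-2}^{2} ψ(t) sin(pi*t/2) dt = -192/pi**3 + 32/pi.
Hence Im(c_{1}) = (-1/4)·(-192/pi**3 + 32/pi) = -8/pi + 48/pi**3.

-8/pi + 48/pi**3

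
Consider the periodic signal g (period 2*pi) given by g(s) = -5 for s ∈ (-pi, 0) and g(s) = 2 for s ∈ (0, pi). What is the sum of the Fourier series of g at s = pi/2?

2

g is continuous at s = pi/2 with value 2, so the series converges to 2 there.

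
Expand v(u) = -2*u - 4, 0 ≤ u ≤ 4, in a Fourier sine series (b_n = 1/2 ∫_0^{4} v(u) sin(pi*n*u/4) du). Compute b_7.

b_7 = 1/2 ∫_0^{4} (-2*u - 4) sin(7*pi*u/4) du.
Integrating by parts (boundary term plus one more integral), an antiderivative of (-2*u - 4) sin(7*pi*u/4) is 8*u*cos(7*pi*u/4)/(7*pi) - 32*sin(7*pi*u/4)/(49*pi**2) + 16*cos(7*pi*u/4)/(7*pi); evaluating from 0 to 4: ∫_{0}^{4} (-2*u - 4) sin(7*pi*u/4) du = (-48/(7*pi)) - (16/(7*pi)) = -64/(7*pi).
Hence b_7 = (1/2)·(-64/(7*pi)) = -32/(7*pi).

-32/(7*pi)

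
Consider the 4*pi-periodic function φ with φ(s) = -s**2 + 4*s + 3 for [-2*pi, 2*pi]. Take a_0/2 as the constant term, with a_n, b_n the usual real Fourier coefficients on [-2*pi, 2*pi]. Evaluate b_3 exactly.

16/3

b_3 = (1/(2*pi)) ∫_{-2*pi}^{2*pi} φ(s) sin(3*s/2) ds.
Integrating by parts twice (tabular method), an antiderivative of (-s**2 + 4*s + 3) sin(3*s/2) is 2*s**2*cos(3*s/2)/3 - 8*s*sin(3*s/2)/9 - 8*s*cos(3*s/2)/3 + 16*sin(3*s/2)/9 - 70*cos(3*s/2)/27; evaluating from -2*pi to 2*pi: ∫_{-2*pi}^{2*pi} (-s**2 + 4*s + 3) sin(3*s/2) ds = (-8*pi**2/3 + 70/27 + 16*pi/3) - (-8*pi**2/3 - 16*pi/3 + 70/27) = 32*pi/3.
Hence b_3 = (1/(2*pi))·(32*pi/3) = 16/3.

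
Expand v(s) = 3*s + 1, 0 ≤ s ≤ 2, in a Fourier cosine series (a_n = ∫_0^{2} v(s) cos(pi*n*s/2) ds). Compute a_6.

a_6 = ∫_0^{2} (3*s + 1) cos(3*pi*s) ds.
Integrating by parts (boundary term plus one more integral), an antiderivative of (3*s + 1) cos(3*pi*s) is s*sin(3*pi*s)/pi + sin(3*pi*s)/(3*pi) + cos(3*pi*s)/(3*pi**2); evaluating from 0 to 2: ∫_{0}^{2} (3*s + 1) cos(3*pi*s) ds = (1/(3*pi**2)) - (1/(3*pi**2)) = 0.
Hence a_6 = 0.

0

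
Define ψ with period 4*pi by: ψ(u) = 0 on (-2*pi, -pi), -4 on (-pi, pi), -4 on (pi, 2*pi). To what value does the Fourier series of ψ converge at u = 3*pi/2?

ψ is continuous at u = 3*pi/2 with value -4, so the series converges to -4 there.

-4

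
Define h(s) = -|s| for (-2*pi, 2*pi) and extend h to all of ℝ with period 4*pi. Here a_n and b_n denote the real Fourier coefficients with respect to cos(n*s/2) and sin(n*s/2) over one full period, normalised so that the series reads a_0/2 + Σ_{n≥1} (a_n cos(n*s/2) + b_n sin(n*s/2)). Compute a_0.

a_0 = (1/(2*pi)) ∫_{-2*pi}^{2*pi} h(s) ds = (1/(2*pi)) · (-4*pi**2) = -2*pi.

-2*pi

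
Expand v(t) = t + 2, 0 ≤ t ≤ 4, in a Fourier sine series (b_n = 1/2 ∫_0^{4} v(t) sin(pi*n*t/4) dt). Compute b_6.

-4/(3*pi)

b_6 = 1/2 ∫_0^{4} (t + 2) sin(3*pi*t/2) dt.
Integrating by parts (boundary term plus one more integral), an antiderivative of (t + 2) sin(3*pi*t/2) is -2*t*cos(3*pi*t/2)/(3*pi) + 4*sin(3*pi*t/2)/(9*pi**2) - 4*cos(3*pi*t/2)/(3*pi); evaluating from 0 to 4: ∫_{0}^{4} (t + 2) sin(3*pi*t/2) dt = (-4/pi) - (-4/(3*pi)) = -8/(3*pi).
Hence b_6 = (1/2)·(-8/(3*pi)) = -4/(3*pi).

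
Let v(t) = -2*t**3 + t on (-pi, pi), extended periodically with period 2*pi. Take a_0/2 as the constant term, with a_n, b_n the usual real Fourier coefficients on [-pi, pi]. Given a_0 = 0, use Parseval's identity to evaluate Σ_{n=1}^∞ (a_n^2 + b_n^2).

2*pi**2*(-84*pi**2 + 35 + 60*pi**4)/105

Parseval: a_0^2/2 + Σ_{n≥1} (a_n^2+b_n^2) = 1/pi ∫_{-pi}^{pi} v(t)^2 dt = 2*pi**2*(-84*pi**2 + 35 + 60*pi**4)/105.
Subtract a_0^2/2 = 0: Σ (a_n^2+b_n^2) = 2*pi**2*(-84*pi**2 + 35 + 60*pi**4)/105.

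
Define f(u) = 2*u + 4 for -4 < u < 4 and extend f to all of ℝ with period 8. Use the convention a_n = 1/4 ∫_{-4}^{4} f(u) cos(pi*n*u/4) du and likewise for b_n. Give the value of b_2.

b_2 = 1/4 ∫_{-4}^{4} f(u) sin(pi*u/2) du.
Integrating by parts (boundary term plus one more integral), an antiderivative of (2*u + 4) sin(pi*u/2) is -4*u*cos(pi*u/2)/pi + 8*sin(pi*u/2)/pi**2 - 8*cos(pi*u/2)/pi; evaluating from -4 to 4: ∫_{-4}^{4} (2*u + 4) sin(pi*u/2) du = (-24/pi) - (8/pi) = -32/pi.
Hence b_2 = (1/4)·(-32/pi) = -8/pi.

-8/pi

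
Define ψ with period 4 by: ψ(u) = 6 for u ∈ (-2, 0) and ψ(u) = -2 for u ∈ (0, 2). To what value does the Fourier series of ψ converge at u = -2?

2

At u = -2 the one-sided limits are ψ(-2^-) = -2 and ψ(-2^+) = 6.
By Dirichlet's theorem the series converges to their average, [(-2) + (6)]/2 = 2.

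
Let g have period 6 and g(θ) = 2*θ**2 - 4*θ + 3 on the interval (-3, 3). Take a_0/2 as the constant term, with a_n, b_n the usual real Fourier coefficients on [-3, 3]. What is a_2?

18/pi**2

a_2 = 1/3 ∫_{-3}^{3} g(θ) cos(2*pi*θ/3) dθ.
Integrating by parts twice (tabular method), an antiderivative of (2*θ**2 - 4*θ + 3) cos(2*pi*θ/3) is 3*θ**2*sin(2*pi*θ/3)/pi - 6*θ*sin(2*pi*θ/3)/pi + 9*θ*cos(2*pi*θ/3)/pi**2 - 27*sin(2*pi*θ/3)/(2*pi**3) + 9*sin(2*pi*θ/3)/(2*pi) - 9*cos(2*pi*θ/3)/pi**2; evaluating from -3 to 3: ∫_{-3}^{3} (2*θ**2 - 4*θ + 3) cos(2*pi*θ/3) dθ = (18/pi**2) - (-36/pi**2) = 54/pi**2.
Hence a_2 = (1/3)·(54/pi**2) = 18/pi**2.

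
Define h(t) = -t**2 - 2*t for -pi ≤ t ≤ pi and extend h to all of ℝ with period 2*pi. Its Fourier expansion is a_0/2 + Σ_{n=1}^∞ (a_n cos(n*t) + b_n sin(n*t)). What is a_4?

a_4 = 1/pi ∫_{-pi}^{pi} h(t) cos(4*t) dt.
Integrating by parts twice (tabular method), an antiderivative of (-t**2 - 2*t) cos(4*t) is -t**2*sin(4*t)/4 - t*sin(4*t)/2 - t*cos(4*t)/8 + sin(4*t)/32 - cos(4*t)/8; evaluating from -pi to pi: ∫_{-pi}^{pi} (-t**2 - 2*t) cos(4*t) dt = (-pi/8 - 1/8) - (-1/8 + pi/8) = -pi/4.
Hence a_4 = (1/pi)·(-pi/4) = -1/4.

-1/4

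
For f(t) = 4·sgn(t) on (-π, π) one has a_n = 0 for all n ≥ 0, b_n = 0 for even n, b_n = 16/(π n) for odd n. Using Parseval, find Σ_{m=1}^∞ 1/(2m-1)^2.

pi**2/8

Parseval: Σ b_n^2 = (1/π) ∫_{-π}^{π} f(t)^2 dt = 32.
Only odd n contribute, with b_n^2 = 256/(π^2 n^2), so Σ_{m≥1} 1/(2m-1)^2 = π^2·(32)/256 = pi**2/8.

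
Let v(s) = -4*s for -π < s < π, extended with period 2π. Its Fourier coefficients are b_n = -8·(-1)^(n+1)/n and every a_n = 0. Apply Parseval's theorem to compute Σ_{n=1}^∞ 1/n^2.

Parseval: Σ b_n^2 = (1/π) ∫_{-π}^{π} v(s)^2 ds = 32*pi**2/3.
Σ b_n^2 = Σ 64/n^2, so Σ 1/n^2 = (32*pi**2/3)/64 = pi**2/6.

pi**2/6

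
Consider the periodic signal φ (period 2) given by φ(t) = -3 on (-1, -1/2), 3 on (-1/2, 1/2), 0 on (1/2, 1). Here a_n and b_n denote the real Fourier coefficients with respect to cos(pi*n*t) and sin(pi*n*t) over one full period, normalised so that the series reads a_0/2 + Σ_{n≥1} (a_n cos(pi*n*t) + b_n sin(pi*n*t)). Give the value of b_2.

b_2 = ∫_{-1}^{1} φ(t) sin(2*pi*t) dt.
Split the integral at the breakpoints.
Directly, an antiderivative of (-3) sin(2*pi*t) is 3*cos(2*pi*t)/(2*pi); evaluating from -1 to -1/2: ∫_{-1}^{-1/2} (-3) sin(2*pi*t) dt = (-3/(2*pi)) - (3/(2*pi)) = -3/pi.
Directly, an antiderivative of (3) sin(2*pi*t) is -3*cos(2*pi*t)/(2*pi); evaluating from -1/2 to 1/2: ∫_{-1/2}^{1/2} (3) sin(2*pi*t) dt = (3/(2*pi)) - (3/(2*pi)) = 0.
∫_{1/2}^{1} (0) sin(2*pi*t) dt = 0.
Summing the pieces gives b_2 = -3/pi.

-3/pi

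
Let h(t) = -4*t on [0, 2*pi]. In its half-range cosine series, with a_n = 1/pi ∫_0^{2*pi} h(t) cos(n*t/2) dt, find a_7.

32/(49*pi)

a_7 = 1/pi ∫_0^{2*pi} (-4*t) cos(7*t/2) dt.
Integrating by parts (boundary term plus one more integral), an antiderivative of (-4*t) cos(7*t/2) is -8*t*sin(7*t/2)/7 - 16*cos(7*t/2)/49; evaluating from 0 to 2*pi: ∫_{0}^{2*pi} (-4*t) cos(7*t/2) dt = (16/49) - (-16/49) = 32/49.
Hence a_7 = (1/pi)·(32/49) = 32/(49*pi).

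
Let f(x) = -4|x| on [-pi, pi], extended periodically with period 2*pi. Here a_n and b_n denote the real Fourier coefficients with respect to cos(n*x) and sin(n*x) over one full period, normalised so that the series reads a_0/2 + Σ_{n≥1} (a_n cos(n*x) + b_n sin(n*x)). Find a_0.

a_0 = 1/pi ∫_{-pi}^{pi} f(x) dx = 1/pi · (-4*pi**2) = -4*pi.

-4*pi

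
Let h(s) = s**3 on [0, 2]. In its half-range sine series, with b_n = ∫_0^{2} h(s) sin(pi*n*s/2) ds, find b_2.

b_2 = ∫_0^{2} (s**3) sin(pi*s) ds.
Integrating by parts three times (tabular method), an antiderivative of (s**3) sin(pi*s) is -s**3*cos(pi*s)/pi + 3*s**2*sin(pi*s)/pi**2 + 6*s*cos(pi*s)/pi**3 - 6*sin(pi*s)/pi**4; evaluating from 0 to 2: ∫_{0}^{2} (s**3) sin(pi*s) ds = (-8/pi + 12/pi**3) - (0) = -8/pi + 12/pi**3.
Hence b_2 = -8/pi + 12/pi**3.

-8/pi + 12/pi**3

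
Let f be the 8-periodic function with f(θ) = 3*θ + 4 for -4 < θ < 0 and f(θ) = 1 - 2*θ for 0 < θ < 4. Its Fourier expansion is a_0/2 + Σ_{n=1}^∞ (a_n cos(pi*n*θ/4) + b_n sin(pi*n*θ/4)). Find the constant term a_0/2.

a_0 = 1/4 ∫_{-4}^{4} f(θ) dθ = 1/4 · (-20) = -5.
So the constant term a_0/2 = -5/2.

-5/2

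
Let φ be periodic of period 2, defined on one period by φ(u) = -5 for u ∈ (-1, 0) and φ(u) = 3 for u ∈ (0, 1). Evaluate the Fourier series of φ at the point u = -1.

At u = -1 the one-sided limits are φ(-1^-) = 3 and φ(-1^+) = -5.
By Dirichlet's theorem the series converges to their average, [(3) + (-5)]/2 = -1.

-1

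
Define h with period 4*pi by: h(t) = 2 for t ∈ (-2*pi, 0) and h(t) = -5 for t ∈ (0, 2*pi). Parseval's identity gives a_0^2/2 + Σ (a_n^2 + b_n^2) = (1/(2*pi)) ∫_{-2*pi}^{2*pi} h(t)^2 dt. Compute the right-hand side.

29

(1/(2*pi)) ∫_{-2*pi}^{2*pi} h(t)^2 dt = (1/(2*pi)) · (58*pi) = 29.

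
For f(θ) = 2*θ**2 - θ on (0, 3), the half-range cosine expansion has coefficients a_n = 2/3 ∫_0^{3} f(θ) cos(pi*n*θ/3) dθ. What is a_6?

a_6 = 2/3 ∫_0^{3} (2*θ**2 - θ) cos(2*pi*θ) dθ.
Integrating by parts twice (tabular method), an antiderivative of (2*θ**2 - θ) cos(2*pi*θ) is θ**2*sin(2*pi*θ)/pi - θ*sin(2*pi*θ)/(2*pi) + θ*cos(2*pi*θ)/pi**2 - sin(2*pi*θ)/(2*pi**3) - cos(2*pi*θ)/(4*pi**2); evaluating from 0 to 3: ∫_{0}^{3} (2*θ**2 - θ) cos(2*pi*θ) dθ = (11/(4*pi**2)) - (-1/(4*pi**2)) = 3/pi**2.
Hence a_6 = (2/3)·(3/pi**2) = 2/pi**2.

2/pi**2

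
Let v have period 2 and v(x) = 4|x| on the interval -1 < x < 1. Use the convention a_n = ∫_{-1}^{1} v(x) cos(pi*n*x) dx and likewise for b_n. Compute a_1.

a_1 = ∫_{-1}^{1} v(x) cos(pi*x) dx.
v is even and cos(pi*x) is even, so the integrand is even and a_1 = 2 ∫_0^{1} v(x) cos(pi*x) dx.
Integrating by parts (boundary term plus one more integral), an antiderivative of (4*x) cos(pi*x) is 4*x*sin(pi*x)/pi + 4*cos(pi*x)/pi**2; evaluating from 0 to 1: ∫_{0}^{1} (4*x) cos(pi*x) dx = (-4/pi**2) - (4/pi**2) = -8/pi**2.
Hence a_1 = 2·(-8/pi**2) = -16/pi**2.

-16/pi**2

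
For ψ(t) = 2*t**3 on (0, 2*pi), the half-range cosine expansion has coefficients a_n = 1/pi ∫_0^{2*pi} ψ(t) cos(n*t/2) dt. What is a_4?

6*pi

a_4 = 1/pi ∫_0^{2*pi} (2*t**3) cos(2*t) dt.
Integrating by parts three times (tabular method), an antiderivative of (2*t**3) cos(2*t) is t**3*sin(2*t) + 3*t**2*cos(2*t)/2 - 3*t*sin(2*t)/2 - 3*cos(2*t)/4; evaluating from 0 to 2*pi: ∫_{0}^{2*pi} (2*t**3) cos(2*t) dt = (-3/4 + 6*pi**2) - (-3/4) = 6*pi**2.
Hence a_4 = (1/pi)·(6*pi**2) = 6*pi.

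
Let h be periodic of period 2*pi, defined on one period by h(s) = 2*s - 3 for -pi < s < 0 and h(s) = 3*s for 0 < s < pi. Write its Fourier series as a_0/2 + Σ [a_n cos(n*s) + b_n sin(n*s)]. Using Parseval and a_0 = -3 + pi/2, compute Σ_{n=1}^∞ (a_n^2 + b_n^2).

9/2 + 15*pi/2 + 101*pi**2/24

Parseval: a_0^2/2 + Σ_{n≥1} (a_n^2+b_n^2) = 1/pi ∫_{-pi}^{pi} h(s)^2 ds = 9 + 6*pi + 13*pi**2/3.
Subtract a_0^2/2 = (6 - pi)**2/8: Σ (a_n^2+b_n^2) = 9/2 + 15*pi/2 + 101*pi**2/24.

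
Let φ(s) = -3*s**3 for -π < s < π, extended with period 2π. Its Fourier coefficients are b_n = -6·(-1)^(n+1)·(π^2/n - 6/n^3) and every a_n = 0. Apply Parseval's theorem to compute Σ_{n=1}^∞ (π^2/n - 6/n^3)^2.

Parseval: Σ b_n^2 = (1/π) ∫_{-π}^{π} φ(s)^2 ds = 18*pi**6/7.
b_n^2 = 36·(π^2/n - 6/n^3)^2, so the sum equals (18*pi**6/7)/36 = pi**6/14.

pi**6/14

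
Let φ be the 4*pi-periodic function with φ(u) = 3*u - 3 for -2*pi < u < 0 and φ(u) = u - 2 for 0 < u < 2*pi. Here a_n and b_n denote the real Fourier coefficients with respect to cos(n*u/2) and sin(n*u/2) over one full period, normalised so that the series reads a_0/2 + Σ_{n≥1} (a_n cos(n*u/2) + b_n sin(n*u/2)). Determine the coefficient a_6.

a_6 = (1/(2*pi)) ∫_{-2*pi}^{2*pi} φ(u) cos(3*u) du.
Split the integral at the breakpoints.
Integrating by parts (boundary term plus one more integral), an antiderivative of (3*u - 3) cos(3*u) is u*sin(3*u) - sin(3*u) + cos(3*u)/3; evaluating from -2*pi to 0: ∫_{-2*pi}^{0} (3*u - 3) cos(3*u) du = (1/3) - (1/3) = 0.
Integrating by parts (boundary term plus one more integral), an antiderivative of (u - 2) cos(3*u) is u*sin(3*u)/3 - 2*sin(3*u)/3 + cos(3*u)/9; evaluating from 0 to 2*pi: ∫_{0}^{2*pi} (u - 2) cos(3*u) du = (1/9) - (1/9) = 0.
Summing the pieces and multiplying by (1/(2*pi)) gives a_6 = 0.

0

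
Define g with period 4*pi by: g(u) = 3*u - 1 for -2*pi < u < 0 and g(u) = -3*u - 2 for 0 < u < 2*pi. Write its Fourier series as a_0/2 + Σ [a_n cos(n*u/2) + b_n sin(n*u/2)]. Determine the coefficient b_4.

b_4 = (1/(2*pi)) ∫_{-2*pi}^{2*pi} g(u) sin(2*u) du.
Split the integral at the breakpoints.
Integrating by parts (boundary term plus one more integral), an antiderivative of (3*u - 1) sin(2*u) is -3*u*cos(2*u)/2 + 3*sin(2*u)/4 + cos(2*u)/2; evaluating from -2*pi to 0: ∫_{-2*pi}^{0} (3*u - 1) sin(2*u) du = (1/2) - (1/2 + 3*pi) = -3*pi.
Integrating by parts (boundary term plus one more integral), an antiderivative of (-3*u - 2) sin(2*u) is 3*u*cos(2*u)/2 - 3*sin(2*u)/4 + cos(2*u); evaluating from 0 to 2*pi: ∫_{0}^{2*pi} (-3*u - 2) sin(2*u) du = (1 + 3*pi) - (1) = 3*pi.
Summing the pieces and multiplying by (1/(2*pi)) gives b_4 = 0.

0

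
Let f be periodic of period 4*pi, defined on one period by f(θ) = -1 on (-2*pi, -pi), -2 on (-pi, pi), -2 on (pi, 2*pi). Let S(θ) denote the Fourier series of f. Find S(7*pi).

θ = 7*pi differs from θ = -pi by 2 full period(s), and the series is 4*pi-periodic.
At θ = -pi the one-sided limits are f(-pi^-) = -1 and f(-pi^+) = -2.
By Dirichlet's theorem the series converges to their average, [(-1) + (-2)]/2 = -3/2.

-3/2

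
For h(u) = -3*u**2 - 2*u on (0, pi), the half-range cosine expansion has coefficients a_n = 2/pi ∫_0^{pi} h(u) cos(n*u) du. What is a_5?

a_5 = 2/pi ∫_0^{pi} (-3*u**2 - 2*u) cos(5*u) du.
Integrating by parts twice (tabular method), an antiderivative of (-3*u**2 - 2*u) cos(5*u) is -3*u**2*sin(5*u)/5 - 2*u*sin(5*u)/5 - 6*u*cos(5*u)/25 + 6*sin(5*u)/125 - 2*cos(5*u)/25; evaluating from 0 to pi: ∫_{0}^{pi} (-3*u**2 - 2*u) cos(5*u) du = (2/25 + 6*pi/25) - (-2/25) = 4/25 + 6*pi/25.
Hence a_5 = (2/pi)·(4/25 + 6*pi/25) = 4*(2 + 3*pi)/(25*pi).

4*(2 + 3*pi)/(25*pi)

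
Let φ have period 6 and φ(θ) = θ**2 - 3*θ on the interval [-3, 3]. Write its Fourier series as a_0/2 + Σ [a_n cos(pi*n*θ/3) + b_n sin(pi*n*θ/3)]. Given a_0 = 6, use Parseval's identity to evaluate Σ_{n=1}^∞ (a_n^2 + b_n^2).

Parseval: a_0^2/2 + Σ_{n≥1} (a_n^2+b_n^2) = 1/3 ∫_{-3}^{3} φ(θ)^2 dθ = 432/5.
Subtract a_0^2/2 = 18: Σ (a_n^2+b_n^2) = 342/5.

342/5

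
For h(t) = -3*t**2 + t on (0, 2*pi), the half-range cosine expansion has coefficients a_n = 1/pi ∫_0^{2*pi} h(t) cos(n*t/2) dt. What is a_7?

8*(-1 + 6*pi)/(49*pi)

a_7 = 1/pi ∫_0^{2*pi} (-3*t**2 + t) cos(7*t/2) dt.
Integrating by parts twice (tabular method), an antiderivative of (-3*t**2 + t) cos(7*t/2) is -6*t**2*sin(7*t/2)/7 + 2*t*sin(7*t/2)/7 - 24*t*cos(7*t/2)/49 + 48*sin(7*t/2)/343 + 4*cos(7*t/2)/49; evaluating from 0 to 2*pi: ∫_{0}^{2*pi} (-3*t**2 + t) cos(7*t/2) dt = (-4/49 + 48*pi/49) - (4/49) = -8/49 + 48*pi/49.
Hence a_7 = (1/pi)·(-8/49 + 48*pi/49) = 8*(-1 + 6*pi)/(49*pi).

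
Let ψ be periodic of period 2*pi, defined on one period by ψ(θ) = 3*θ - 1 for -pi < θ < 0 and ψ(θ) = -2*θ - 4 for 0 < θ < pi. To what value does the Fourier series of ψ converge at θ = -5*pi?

θ = -5*pi differs from θ = -pi by -2 full period(s), and the series is 2*pi-periodic.
At θ = -pi the one-sided limits are ψ(-pi^-) = -2*pi - 4 and ψ(-pi^+) = -3*pi - 1.
By Dirichlet's theorem the series converges to their average, [(-2*pi - 4) + (-3*pi - 1)]/2 = -5*pi/2 - 5/2.

-5*pi/2 - 5/2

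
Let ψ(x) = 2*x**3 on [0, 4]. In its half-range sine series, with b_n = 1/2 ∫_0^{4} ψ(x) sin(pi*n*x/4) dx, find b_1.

-1536/pi**3 + 256/pi

b_1 = 1/2 ∫_0^{4} (2*x**3) sin(pi*x/4) dx.
Integrating by parts three times (tabular method), an antiderivative of (2*x**3) sin(pi*x/4) is -8*x**3*cos(pi*x/4)/pi + 96*x**2*sin(pi*x/4)/pi**2 + 768*x*cos(pi*x/4)/pi**3 - 3072*sin(pi*x/4)/pi**4; evaluating from 0 to 4: ∫_{0}^{4} (2*x**3) sin(pi*x/4) dx = (-3072/pi**3 + 512/pi) - (0) = -3072/pi**3 + 512/pi.
Hence b_1 = (1/2)·(-3072/pi**3 + 512/pi) = -1536/pi**3 + 256/pi.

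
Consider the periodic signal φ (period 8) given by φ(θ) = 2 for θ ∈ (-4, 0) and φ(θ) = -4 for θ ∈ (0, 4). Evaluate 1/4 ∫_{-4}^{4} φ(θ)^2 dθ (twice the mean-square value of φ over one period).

1/4 ∫_{-4}^{4} φ(θ)^2 dθ = 1/4 · (80) = 20.

20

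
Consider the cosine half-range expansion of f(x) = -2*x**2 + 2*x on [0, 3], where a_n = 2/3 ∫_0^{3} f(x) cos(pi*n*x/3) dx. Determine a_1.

a_1 = 2/3 ∫_0^{3} (-2*x**2 + 2*x) cos(pi*x/3) dx.
Integrating by parts twice (tabular method), an antiderivative of (-2*x**2 + 2*x) cos(pi*x/3) is -6*x**2*sin(pi*x/3)/pi + 6*x*sin(pi*x/3)/pi - 36*x*cos(pi*x/3)/pi**2 + 108*sin(pi*x/3)/pi**3 + 18*cos(pi*x/3)/pi**2; evaluating from 0 to 3: ∫_{0}^{3} (-2*x**2 + 2*x) cos(pi*x/3) dx = (90/pi**2) - (18/pi**2) = 72/pi**2.
Hence a_1 = (2/3)·(72/pi**2) = 48/pi**2.

48/pi**2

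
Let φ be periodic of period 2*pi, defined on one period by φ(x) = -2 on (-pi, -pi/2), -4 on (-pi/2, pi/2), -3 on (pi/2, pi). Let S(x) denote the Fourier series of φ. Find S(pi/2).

At x = pi/2 the one-sided limits are φ(pi/2^-) = -4 and φ(pi/2^+) = -3.
By Dirichlet's theorem the series converges to their average, [(-4) + (-3)]/2 = -7/2.

-7/2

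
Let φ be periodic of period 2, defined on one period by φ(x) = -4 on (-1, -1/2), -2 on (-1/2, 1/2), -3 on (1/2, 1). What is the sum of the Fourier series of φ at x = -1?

-7/2

x = -1 differs from x = 1 by -1 full period(s), and the series is 2-periodic.
At x = 1 the one-sided limits are φ(1^-) = -3 and φ(1^+) = -4.
By Dirichlet's theorem the series converges to their average, [(-3) + (-4)]/2 = -7/2.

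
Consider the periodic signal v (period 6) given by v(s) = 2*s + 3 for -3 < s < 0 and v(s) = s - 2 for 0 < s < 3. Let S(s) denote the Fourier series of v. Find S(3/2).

-1/2

v is continuous at s = 3/2 with value -1/2, so the series converges to -1/2 there.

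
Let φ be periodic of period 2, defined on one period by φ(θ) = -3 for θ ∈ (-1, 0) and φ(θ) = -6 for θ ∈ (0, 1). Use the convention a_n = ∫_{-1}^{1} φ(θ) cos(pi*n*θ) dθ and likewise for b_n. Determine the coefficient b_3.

-2/pi

b_3 = ∫_{-1}^{1} φ(θ) sin(3*pi*θ) dθ.
Split the integral at the breakpoints.
Directly, an antiderivative of (-3) sin(3*pi*θ) is cos(3*pi*θ)/pi; evaluating from -1 to 0: ∫_{-1}^{0} (-3) sin(3*pi*θ) dθ = (1/pi) - (-1/pi) = 2/pi.
Directly, an antiderivative of (-6) sin(3*pi*θ) is 2*cos(3*pi*θ)/pi; evaluating from 0 to 1: ∫_{0}^{1} (-6) sin(3*pi*θ) dθ = (-2/pi) - (2/pi) = -4/pi.
Summing the pieces gives b_3 = -2/pi.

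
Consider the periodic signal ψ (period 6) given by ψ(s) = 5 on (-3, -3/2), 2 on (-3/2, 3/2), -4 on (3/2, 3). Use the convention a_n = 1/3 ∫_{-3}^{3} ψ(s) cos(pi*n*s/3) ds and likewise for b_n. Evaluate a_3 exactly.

-1/pi

a_3 = 1/3 ∫_{-3}^{3} ψ(s) cos(pi*s) ds.
Split the integral at the breakpoints.
Directly, an antiderivative of (5) cos(pi*s) is 5*sin(pi*s)/pi; evaluating from -3 to -3/2: ∫_{-3}^{-3/2} (5) cos(pi*s) ds = (5/pi) - (0) = 5/pi.
Directly, an antiderivative of (2) cos(pi*s) is 2*sin(pi*s)/pi; evaluating from -3/2 to 3/2: ∫_{-3/2}^{3/2} (2) cos(pi*s) ds = (-2/pi) - (2/pi) = -4/pi.
Directly, an antiderivative of (-4) cos(pi*s) is -4*sin(pi*s)/pi; evaluating from 3/2 to 3: ∫_{3/2}^{3} (-4) cos(pi*s) ds = (0) - (4/pi) = -4/pi.
Summing the pieces and multiplying by (1/3) gives a_3 = -1/pi.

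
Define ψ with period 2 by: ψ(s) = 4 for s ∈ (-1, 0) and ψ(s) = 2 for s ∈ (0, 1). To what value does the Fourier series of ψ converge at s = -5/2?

4

s = -5/2 differs from s = -1/2 by -1 full period(s), and the series is 2-periodic.
ψ is continuous at s = -1/2 with value 4, so the series converges to 4 there.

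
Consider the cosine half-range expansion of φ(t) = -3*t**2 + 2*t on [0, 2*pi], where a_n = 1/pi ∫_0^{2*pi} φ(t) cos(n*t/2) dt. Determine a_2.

-12

a_2 = 1/pi ∫_0^{2*pi} (-3*t**2 + 2*t) cos(t) dt.
Integrating by parts twice (tabular method), an antiderivative of (-3*t**2 + 2*t) cos(t) is -3*t**2*sin(t) + 2*t*sin(t) - 6*t*cos(t) + 6*sin(t) + 2*cos(t); evaluating from 0 to 2*pi: ∫_{0}^{2*pi} (-3*t**2 + 2*t) cos(t) dt = (2 - 12*pi) - (2) = -12*pi.
Hence a_2 = (1/pi)·(-12*pi) = -12.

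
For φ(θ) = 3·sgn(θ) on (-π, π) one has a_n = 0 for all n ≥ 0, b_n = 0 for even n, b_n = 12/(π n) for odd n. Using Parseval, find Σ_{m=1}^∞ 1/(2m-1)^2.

pi**2/8

Parseval: Σ b_n^2 = (1/π) ∫_{-π}^{π} φ(θ)^2 dθ = 18.
Only odd n contribute, with b_n^2 = 144/(π^2 n^2), so Σ_{m≥1} 1/(2m-1)^2 = π^2·(18)/144 = pi**2/8.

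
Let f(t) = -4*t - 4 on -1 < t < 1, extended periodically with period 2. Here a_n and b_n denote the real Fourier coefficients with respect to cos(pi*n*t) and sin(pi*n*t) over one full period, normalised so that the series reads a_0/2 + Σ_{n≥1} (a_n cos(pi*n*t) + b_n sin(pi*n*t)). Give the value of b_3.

b_3 = ∫_{-1}^{1} f(t) sin(3*pi*t) dt.
Integrating by parts (boundary term plus one more integral), an antiderivative of (-4*t - 4) sin(3*pi*t) is 4*t*cos(3*pi*t)/(3*pi) - 4*sin(3*pi*t)/(9*pi**2) + 4*cos(3*pi*t)/(3*pi); evaluating from -1 to 1: ∫_{-1}^{1} (-4*t - 4) sin(3*pi*t) dt = (-8/(3*pi)) - (0) = -8/(3*pi).
Hence b_3 = -8/(3*pi).

-8/(3*pi)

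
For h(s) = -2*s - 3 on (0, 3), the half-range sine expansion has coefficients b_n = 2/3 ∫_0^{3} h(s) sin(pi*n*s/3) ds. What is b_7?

-24/(7*pi)

b_7 = 2/3 ∫_0^{3} (-2*s - 3) sin(7*pi*s/3) ds.
Integrating by parts (boundary term plus one more integral), an antiderivative of (-2*s - 3) sin(7*pi*s/3) is 6*s*cos(7*pi*s/3)/(7*pi) - 18*sin(7*pi*s/3)/(49*pi**2) + 9*cos(7*pi*s/3)/(7*pi); evaluating from 0 to 3: ∫_{0}^{3} (-2*s - 3) sin(7*pi*s/3) ds = (-27/(7*pi)) - (9/(7*pi)) = -36/(7*pi).
Hence b_7 = (2/3)·(-36/(7*pi)) = -24/(7*pi).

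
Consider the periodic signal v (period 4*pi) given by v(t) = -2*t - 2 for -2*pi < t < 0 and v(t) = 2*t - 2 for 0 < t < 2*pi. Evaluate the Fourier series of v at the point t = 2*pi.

v is continuous at t = 2*pi with value -2 + 4*pi, so the series converges to -2 + 4*pi there.

-2 + 4*pi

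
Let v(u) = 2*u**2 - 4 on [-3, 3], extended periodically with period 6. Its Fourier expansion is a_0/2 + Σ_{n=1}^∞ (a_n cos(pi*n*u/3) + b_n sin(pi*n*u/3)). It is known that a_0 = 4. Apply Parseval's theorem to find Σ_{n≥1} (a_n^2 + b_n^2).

288/5

Parseval: a_0^2/2 + Σ_{n≥1} (a_n^2+b_n^2) = 1/3 ∫_{-3}^{3} v(u)^2 du = 328/5.
Subtract a_0^2/2 = 8: Σ (a_n^2+b_n^2) = 288/5.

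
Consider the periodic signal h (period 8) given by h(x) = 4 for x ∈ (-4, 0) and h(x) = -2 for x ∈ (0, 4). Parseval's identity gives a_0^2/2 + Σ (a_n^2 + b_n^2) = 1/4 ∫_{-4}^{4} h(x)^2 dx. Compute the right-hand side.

20

1/4 ∫_{-4}^{4} h(x)^2 dx = 1/4 · (80) = 20.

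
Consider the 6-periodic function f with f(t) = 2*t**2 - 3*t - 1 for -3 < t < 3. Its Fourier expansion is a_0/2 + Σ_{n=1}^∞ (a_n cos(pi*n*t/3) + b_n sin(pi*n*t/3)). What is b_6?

b_6 = 1/3 ∫_{-3}^{3} f(t) sin(2*pi*t) dt.
Integrating by parts twice (tabular method), an antiderivative of (2*t**2 - 3*t - 1) sin(2*pi*t) is -t**2*cos(2*pi*t)/pi + t*sin(2*pi*t)/pi**2 + 3*t*cos(2*pi*t)/(2*pi) - 3*sin(2*pi*t)/(4*pi**2) + cos(2*pi*t)/(2*pi**3) + cos(2*pi*t)/(2*pi); evaluating from -3 to 3: ∫_{-3}^{3} (2*t**2 - 3*t - 1) sin(2*pi*t) dt = (-4/pi + 1/(2*pi**3)) - (-13/pi + 1/(2*pi**3)) = 9/pi.
Hence b_6 = (1/3)·(9/pi) = 3/pi.

3/pi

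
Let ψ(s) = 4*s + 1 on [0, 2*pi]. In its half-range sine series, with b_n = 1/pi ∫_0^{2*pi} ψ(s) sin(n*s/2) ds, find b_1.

b_1 = 1/pi ∫_0^{2*pi} (4*s + 1) sin(s/2) ds.
Integrating by parts (boundary term plus one more integral), an antiderivative of (4*s + 1) sin(s/2) is -8*s*cos(s/2) + 16*sin(s/2) - 2*cos(s/2); evaluating from 0 to 2*pi: ∫_{0}^{2*pi} (4*s + 1) sin(s/2) ds = (2 + 16*pi) - (-2) = 4 + 16*pi.
Hence b_1 = (1/pi)·(4 + 16*pi) = 4/pi + 16.

4/pi + 16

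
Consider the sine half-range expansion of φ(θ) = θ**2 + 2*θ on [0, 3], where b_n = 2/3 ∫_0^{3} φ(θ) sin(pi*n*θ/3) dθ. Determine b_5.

b_5 = 2/3 ∫_0^{3} (θ**2 + 2*θ) sin(5*pi*θ/3) dθ.
Integrating by parts twice (tabular method), an antiderivative of (θ**2 + 2*θ) sin(5*pi*θ/3) is -3*θ**2*cos(5*pi*θ/3)/(5*pi) + 18*θ*sin(5*pi*θ/3)/(25*pi**2) - 6*θ*cos(5*pi*θ/3)/(5*pi) + 18*sin(5*pi*θ/3)/(25*pi**2) + 54*cos(5*pi*θ/3)/(125*pi**3); evaluating from 0 to 3: ∫_{0}^{3} (θ**2 + 2*θ) sin(5*pi*θ/3) dθ = (-54/(125*pi**3) + 9/pi) - (54/(125*pi**3)) = -108/(125*pi**3) + 9/pi.
Hence b_5 = (2/3)·(-108/(125*pi**3) + 9/pi) = -72/(125*pi**3) + 6/pi.

-72/(125*pi**3) + 6/pi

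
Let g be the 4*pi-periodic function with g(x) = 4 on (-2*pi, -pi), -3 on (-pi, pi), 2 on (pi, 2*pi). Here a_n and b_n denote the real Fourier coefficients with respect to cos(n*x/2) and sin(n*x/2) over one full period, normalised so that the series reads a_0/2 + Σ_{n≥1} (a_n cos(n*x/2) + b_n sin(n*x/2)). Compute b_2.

b_2 = (1/(2*pi)) ∫_{-2*pi}^{2*pi} g(x) sin(x) dx.
Split the integral at the breakpoints.
Directly, an antiderivative of (4) sin(x) is -4*cos(x); evaluating from -2*pi to -pi: ∫_{-2*pi}^{-pi} (4) sin(x) dx = (4) - (-4) = 8.
Directly, an antiderivative of (-3) sin(x) is 3*cos(x); evaluating from -pi to pi: ∫_{-pi}^{pi} (-3) sin(x) dx = (-3) - (-3) = 0.
Directly, an antiderivative of (2) sin(x) is -2*cos(x); evaluating from pi to 2*pi: ∫_{pi}^{2*pi} (2) sin(x) dx = (-2) - (2) = -4.
Summing the pieces and multiplying by (1/(2*pi)) gives b_2 = 2/pi.

2/pi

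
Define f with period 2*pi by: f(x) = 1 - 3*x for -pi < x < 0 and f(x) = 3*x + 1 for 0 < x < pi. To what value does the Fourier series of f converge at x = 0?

f is continuous at x = 0 with value 1, so the series converges to 1 there.

1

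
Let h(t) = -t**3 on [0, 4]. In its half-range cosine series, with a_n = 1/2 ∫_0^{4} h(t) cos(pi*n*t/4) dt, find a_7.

384*(-4 + 49*pi**2)/(2401*pi**4)

a_7 = 1/2 ∫_0^{4} (-t**3) cos(7*pi*t/4) dt.
Integrating by parts three times (tabular method), an antiderivative of (-t**3) cos(7*pi*t/4) is -4*t**3*sin(7*pi*t/4)/(7*pi) - 48*t**2*cos(7*pi*t/4)/(49*pi**2) + 384*t*sin(7*pi*t/4)/(343*pi**3) + 1536*cos(7*pi*t/4)/(2401*pi**4); evaluating from 0 to 4: ∫_{0}^{4} (-t**3) cos(7*pi*t/4) dt = (768*(-2 + 49*pi**2)/(2401*pi**4)) - (1536/(2401*pi**4)) = 768*(-4 + 49*pi**2)/(2401*pi**4).
Hence a_7 = (1/2)·(768*(-4 + 49*pi**2)/(2401*pi**4)) = 384*(-4 + 49*pi**2)/(2401*pi**4).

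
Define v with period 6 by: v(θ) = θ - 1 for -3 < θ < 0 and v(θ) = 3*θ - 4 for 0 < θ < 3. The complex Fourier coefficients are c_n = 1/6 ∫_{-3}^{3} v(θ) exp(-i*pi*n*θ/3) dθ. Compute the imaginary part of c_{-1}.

3/pi

Since v is real-valued, Im(c_{-1}) = -1/6 ∫_{-3}^{3} v(θ) sin(-pi*θ/3) dθ = b_{1}/2.
Split the integral at the breakpoints.
Integrating by parts (boundary term plus one more integral), an antiderivative of (θ - 1) sin(-pi*θ/3) is 3*θ*cos(pi*θ/3)/pi - 9*sin(pi*θ/3)/pi**2 - 3*cos(pi*θ/3)/pi; evaluating from -3 to 0: ∫_{-3}^{0} (θ - 1) sin(-pi*θ/3) dθ = (-3/pi) - (12/pi) = -15/pi.
Integrating by parts (boundary term plus one more integral), an antiderivative of (3*θ - 4) sin(-pi*θ/3) is 9*θ*cos(pi*θ/3)/pi - 27*sin(pi*θ/3)/pi**2 - 12*cos(pi*θ/3)/pi; evaluating from 0 to 3: ∫_{0}^{3} (3*θ - 4) sin(-pi*θ/3) dθ = (-15/pi) - (-12/pi) = -3/pi.
So ∫_{-3}^{3} v(θ) sin(-pi*θ/3) dθ = -18/pi.
Hence Im(c_{-1}) = (-1/6)·(-18/pi) = 3/pi.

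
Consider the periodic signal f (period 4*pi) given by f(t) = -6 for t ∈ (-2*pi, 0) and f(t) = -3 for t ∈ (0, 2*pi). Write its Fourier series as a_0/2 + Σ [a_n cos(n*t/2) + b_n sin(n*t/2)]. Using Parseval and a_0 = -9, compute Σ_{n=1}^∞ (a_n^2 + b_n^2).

Parseval: a_0^2/2 + Σ_{n≥1} (a_n^2+b_n^2) = (1/(2*pi)) ∫_{-2*pi}^{2*pi} f(t)^2 dt = 45.
Subtract a_0^2/2 = 81/2: Σ (a_n^2+b_n^2) = 9/2.

9/2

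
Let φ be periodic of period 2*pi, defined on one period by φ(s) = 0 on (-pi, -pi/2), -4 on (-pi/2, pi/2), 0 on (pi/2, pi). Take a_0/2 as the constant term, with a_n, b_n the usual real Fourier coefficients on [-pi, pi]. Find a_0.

a_0 = 1/pi ∫_{-pi}^{pi} φ(s) ds = 1/pi · (-4*pi) = -4.

-4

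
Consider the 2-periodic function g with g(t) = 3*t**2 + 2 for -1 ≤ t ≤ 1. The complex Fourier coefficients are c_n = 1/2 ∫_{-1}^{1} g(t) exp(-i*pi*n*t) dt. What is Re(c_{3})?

Since g is real-valued, Re(c_{3}) = 1/2 ∫_{-1}^{1} g(t) cos(3*pi*t) dt = a_{3}/2.
g is even and cos(3*pi*t) is even, so the integrand is even: ∫_{-1}^{1} g(t) cos(3*pi*t) dt = 2∫_0^{1} g(t) cos(3*pi*t) dt.
Integrating by parts twice (tabular method), an antiderivative of (3*t**2 + 2) cos(3*pi*t) is t**2*sin(3*pi*t)/pi + 2*t*cos(3*pi*t)/(3*pi**2) - 2*sin(3*pi*t)/(9*pi**3) + 2*sin(3*pi*t)/(3*pi); evaluating from 0 to 1: ∫_{0}^{1} (3*t**2 + 2) cos(3*pi*t) dt = (-2/(3*pi**2)) - (0) = -2/(3*pi**2).
So ∫_{-1}^{1} g(t) cos(3*pi*t) dt = -4/(3*pi**2).
Hence Re(c_{3}) = (1/2)·(-4/(3*pi**2)) = -2/(3*pi**2).

-2/(3*pi**2)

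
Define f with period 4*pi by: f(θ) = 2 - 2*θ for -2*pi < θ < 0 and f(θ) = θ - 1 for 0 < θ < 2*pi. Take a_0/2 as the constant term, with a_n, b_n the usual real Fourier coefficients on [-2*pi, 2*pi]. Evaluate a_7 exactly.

a_7 = (1/(2*pi)) ∫_{-2*pi}^{2*pi} f(θ) cos(7*θ/2) dθ.
Split the integral at the breakpoints.
Integrating by parts (boundary term plus one more integral), an antiderivative of (2 - 2*θ) cos(7*θ/2) is -4*θ*sin(7*θ/2)/7 + 4*sin(7*θ/2)/7 - 8*cos(7*θ/2)/49; evaluating from -2*pi to 0: ∫_{-2*pi}^{0} (2 - 2*θ) cos(7*θ/2) dθ = (-8/49) - (8/49) = -16/49.
Integrating by parts (boundary term plus one more integral), an antiderivative of (θ - 1) cos(7*θ/2) is 2*θ*sin(7*θ/2)/7 - 2*sin(7*θ/2)/7 + 4*cos(7*θ/2)/49; evaluating from 0 to 2*pi: ∫_{0}^{2*pi} (θ - 1) cos(7*θ/2) dθ = (-4/49) - (4/49) = -8/49.
Summing the pieces and multiplying by (1/(2*pi)) gives a_7 = -12/(49*pi).

-12/(49*pi)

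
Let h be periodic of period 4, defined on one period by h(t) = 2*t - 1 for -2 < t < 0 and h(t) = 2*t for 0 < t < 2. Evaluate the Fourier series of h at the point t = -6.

-1/2

t = -6 differs from t = -2 by -1 full period(s), and the series is 4-periodic.
At t = -2 the one-sided limits are h(-2^-) = 4 and h(-2^+) = -5.
By Dirichlet's theorem the series converges to their average, [(4) + (-5)]/2 = -1/2.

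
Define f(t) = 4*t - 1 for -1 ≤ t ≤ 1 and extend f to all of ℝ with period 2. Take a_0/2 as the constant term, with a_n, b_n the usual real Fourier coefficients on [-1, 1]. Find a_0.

a_0 = ∫_{-1}^{1} f(t) dt = -2.

-2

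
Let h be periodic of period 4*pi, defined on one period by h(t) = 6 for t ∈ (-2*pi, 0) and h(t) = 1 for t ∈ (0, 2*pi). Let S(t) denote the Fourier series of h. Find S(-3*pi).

t = -3*pi differs from t = pi by -1 full period(s), and the series is 4*pi-periodic.
h is continuous at t = pi with value 1, so the series converges to 1 there.

1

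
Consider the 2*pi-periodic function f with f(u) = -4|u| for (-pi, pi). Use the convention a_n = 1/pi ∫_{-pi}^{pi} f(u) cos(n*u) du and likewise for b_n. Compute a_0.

a_0 = 1/pi ∫_{-pi}^{pi} f(u) du = 1/pi · (-4*pi**2) = -4*pi.

-4*pi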